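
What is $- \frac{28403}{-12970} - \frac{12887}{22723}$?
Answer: $\frac{478256979}{294717310} \approx 1.6228$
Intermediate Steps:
$- \frac{28403}{-12970} - \frac{12887}{22723} = \left(-28403\right) \left(- \frac{1}{12970}\right) - \frac{12887}{22723} = \frac{28403}{12970} - \frac{12887}{22723} = \frac{478256979}{294717310}$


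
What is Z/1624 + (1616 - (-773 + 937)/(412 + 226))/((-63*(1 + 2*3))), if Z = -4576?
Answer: -31442/4851 ≈ -6.4816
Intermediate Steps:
Z/1624 + (1616 - (-773 + 937)/(412 + 226))/((-63*(1 + 2*3))) = -4576/1624 + (1616 - (-773 + 937)/(412 + 226))/((-63*(1 + 2*3))) = -4576*1/1624 + (1616 - 164/638)/((-63*(1 + 6))) = -572/203 + (1616 - 164/638)/((-63*7)) = -572/203 + (1616 - 1*82/319)/(-441) = -572/203 + (1616 - 82/319)*(-1/441) = -572/203 + (515422/319)*(-1/441) = -572/203 - 515422/140679 = -31442/4851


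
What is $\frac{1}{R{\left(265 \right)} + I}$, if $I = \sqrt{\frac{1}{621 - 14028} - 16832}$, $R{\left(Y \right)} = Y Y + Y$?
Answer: $\frac{189011886}{13323492977465} - \frac{i \sqrt{121020497655}}{13323492977465} \approx 1.4186 \cdot 10^{-5} - 2.611 \cdot 10^{-8} i$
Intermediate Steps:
$R{\left(Y \right)} = Y + Y^{2}$ ($R{\left(Y \right)} = Y^{2} + Y = Y + Y^{2}$)
$I = \frac{5 i \sqrt{121020497655}}{13407}$ ($I = \sqrt{\frac{1}{-13407} - 16832} = \sqrt{- \frac{1}{13407} - 16832} = \sqrt{- \frac{225666625}{13407}} = \frac{5 i \sqrt{121020497655}}{13407} \approx 129.74 i$)
$\frac{1}{R{\left(265 \right)} + I} = \frac{1}{265 \left(1 + 265\right) + \frac{5 i \sqrt{121020497655}}{13407}} = \frac{1}{265 \cdot 266 + \frac{5 i \sqrt{121020497655}}{13407}} = \frac{1}{70490 + \frac{5 i \sqrt{121020497655}}{13407}}$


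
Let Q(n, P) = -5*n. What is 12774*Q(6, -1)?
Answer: -383220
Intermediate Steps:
12774*Q(6, -1) = 12774*(-5*6) = 12774*(-30) = -383220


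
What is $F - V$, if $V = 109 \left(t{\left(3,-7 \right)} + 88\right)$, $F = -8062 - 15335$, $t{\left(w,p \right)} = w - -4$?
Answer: $-33752$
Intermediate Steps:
$t{\left(w,p \right)} = 4 + w$ ($t{\left(w,p \right)} = w + 4 = 4 + w$)
$F = -23397$
$V = 10355$ ($V = 109 \left(\left(4 + 3\right) + 88\right) = 109 \left(7 + 88\right) = 109 \cdot 95 = 10355$)
$F - V = -23397 - 10355 = -33752$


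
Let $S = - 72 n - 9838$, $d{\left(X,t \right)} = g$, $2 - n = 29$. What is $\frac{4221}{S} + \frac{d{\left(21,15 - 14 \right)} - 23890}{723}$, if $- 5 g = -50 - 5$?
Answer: $- \frac{191552609}{5707362} \approx -33.562$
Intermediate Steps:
$n = -27$ ($n = 2 - 29 = -27$)
$g = 11$ ($g = - \frac{-50 - 5}{5} = \left(- \frac{1}{5}\right) \left(-55\right) = 11$)
$d{\left(X,t \right)} = 11$
$S = -7894$ ($S = \left(-72\right) \left(-27\right) - 9838 = 1944 - 9838 = -7894$)
$\frac{4221}{S} + \frac{d{\left(21,15 - 14 \right)} - 23890}{723} = \frac{4221}{-7894} + \frac{11 - 23890}{723} = 4221 \left(- \frac{1}{7894}\right) + \left(11 - 23890\right) \frac{1}{723} = - \frac{4221}{7894} - \frac{23879}{723} = - \frac{191552609}{5707362}$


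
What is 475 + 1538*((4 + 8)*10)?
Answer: 185035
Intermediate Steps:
475 + 1538*((4 + 8)*10) = 475 + 1538*(12*10) = 475 + 1538*120 = 475 + 184560 = 185035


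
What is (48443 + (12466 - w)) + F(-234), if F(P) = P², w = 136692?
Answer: -21027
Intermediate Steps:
(48443 + (12466 - w)) + F(-234) = (48443 + (12466 - 1*136692)) + (-234)² = (48443 + (12466 - 136692)) + 54756 = (48443 - 124226) + 54756 = -75783 + 54756 = -21027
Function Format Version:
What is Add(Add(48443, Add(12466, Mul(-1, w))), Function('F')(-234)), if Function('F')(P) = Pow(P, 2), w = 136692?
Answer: -21027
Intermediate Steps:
Add(Add(48443, Add(12466, Mul(-1, w))), Function('F')(-234)) = Add(Add(48443, Add(12466, Mul(-1, 136692))), Pow(-234, 2)) = Add(Add(48443, Add(12466, -136692)), 54756) = Add(Add(48443, -124226), 54756) = Add(-75783, 54756) = -21027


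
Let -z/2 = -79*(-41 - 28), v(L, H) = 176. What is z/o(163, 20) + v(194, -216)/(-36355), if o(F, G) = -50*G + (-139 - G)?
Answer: 36012566/3830495 ≈ 9.4016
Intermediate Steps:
o(F, G) = -139 - 51*G
z = -10902 (z = -(-158)*(-41 - 28) = -(-158)*(-69) = -2*5451 = -10902)
z/o(163, 20) + v(194, -216)/(-36355) = -10902/(-139 - 51*20) + 176/(-36355) = -10902/(-139 - 1020) + 176*(-1/36355) = -10902/(-1159) - 16/3305 = -10902*(-1/1159) - 16/3305 = 10902/1159 - 16/3305 = 36012566/3830495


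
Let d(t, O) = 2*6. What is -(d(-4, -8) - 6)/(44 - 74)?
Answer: ⅕ ≈ 0.20000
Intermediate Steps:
d(t, O) = 12
-(d(-4, -8) - 6)/(44 - 74) = -(12 - 6)/(44 - 74) = -6/(-30) = -6*(-1)/30 = -1*(-⅕) = ⅕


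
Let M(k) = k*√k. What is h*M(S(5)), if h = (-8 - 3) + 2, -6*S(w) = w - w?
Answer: 0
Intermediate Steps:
S(w) = 0 (S(w) = -(w - w)/6 = -⅙*0 = 0)
M(k) = k^(3/2)
h = -9 (h = -11 + 2 = -9)
h*M(S(5)) = -9*0^(3/2) = -9*0 = 0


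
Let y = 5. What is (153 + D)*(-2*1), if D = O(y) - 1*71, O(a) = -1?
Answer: -162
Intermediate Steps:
D = -72 (D = -1 - 1*71 = -1 - 71 = -72)
(153 + D)*(-2*1) = (153 - 72)*(-2*1) = 81*(-2) = -162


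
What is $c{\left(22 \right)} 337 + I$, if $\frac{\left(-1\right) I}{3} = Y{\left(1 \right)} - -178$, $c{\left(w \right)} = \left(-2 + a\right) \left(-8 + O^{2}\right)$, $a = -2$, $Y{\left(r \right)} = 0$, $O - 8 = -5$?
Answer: $-1882$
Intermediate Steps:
$O = 3$ ($O = 8 - 5 = 3$)
$c{\left(w \right)} = -4$ ($c{\left(w \right)} = \left(-2 - 2\right) \left(-8 + 3^{2}\right) = - 4 \left(-8 + 9\right) = \left(-4\right) 1 = -4$)
$I = -534$ ($I = - 3 \left(0 - -178\right) = - 3 \left(0 + 178\right) = \left(-3\right) 178 = -534$)
$c{\left(22 \right)} 337 + I = \left(-4\right) 337 - 534 = -1348 - 534 = -1882$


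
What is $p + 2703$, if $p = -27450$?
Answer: $-24747$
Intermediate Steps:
$p + 2703 = -27450 + 2703 = -24747$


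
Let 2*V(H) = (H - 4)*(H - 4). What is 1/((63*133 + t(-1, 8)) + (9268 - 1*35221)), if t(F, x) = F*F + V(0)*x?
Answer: -1/17509 ≈ -5.7113e-5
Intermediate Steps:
V(H) = (-4 + H)**2/2 (V(H) = ((H - 4)*(H - 4))/2 = ((-4 + H)*(-4 + H))/2 = (-4 + H)**2/2)
t(F, x) = F**2 + 8*x (t(F, x) = F*F + ((-4 + 0)**2/2)*x = F**2 + ((1/2)*(-4)**2)*x = F**2 + ((1/2)*16)*x = F**2 + 8*x)
1/((63*133 + t(-1, 8)) + (9268 - 1*35221)) = 1/((63*133 + ((-1)**2 + 8*8)) + (9268 - 1*35221)) = 1/((8379 + (1 + 64)) + (9268 - 35221)) = 1/((8379 + 65) - 25953) = 1/(8444 - 25953) = 1/(-17509) = -1/17509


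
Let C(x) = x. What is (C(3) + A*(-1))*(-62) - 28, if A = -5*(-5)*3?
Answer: 4436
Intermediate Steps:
A = 75 (A = 25*3 = 75)
(C(3) + A*(-1))*(-62) - 28 = (3 + 75*(-1))*(-62) - 28 = (3 - 75)*(-62) - 28 = -72*(-62) - 28 = 4464 - 28 = 4436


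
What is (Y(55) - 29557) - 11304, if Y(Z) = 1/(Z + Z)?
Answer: -4494709/110 ≈ -40861.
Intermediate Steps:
Y(Z) = 1/(2*Z)
(Y(55) - 29557) - 11304 = ((½)/55 - 29557) - 11304 = ((½)*(1/55) - 29557) - 11304 = (1/110 - 29557) - 11304 = -3251269/110 - 11304 = -4494709/110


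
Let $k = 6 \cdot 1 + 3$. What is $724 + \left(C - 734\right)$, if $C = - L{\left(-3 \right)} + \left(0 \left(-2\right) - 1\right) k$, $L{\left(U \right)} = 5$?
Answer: $-24$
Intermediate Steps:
$k = 9$ ($k = 6 + 3 = 9$)
$C = -14$ ($C = \left(-1\right) 5 + \left(0 \left(-2\right) - 1\right) 9 = -5 + \left(0 - 1\right) 9 = -5 - 9 = -14$)
$724 + \left(C - 734\right) = 724 - 748 = -24$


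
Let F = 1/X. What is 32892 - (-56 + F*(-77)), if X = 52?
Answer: 1713373/52 ≈ 32950.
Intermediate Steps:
F = 1/52 ≈ 0.019231
32892 - (-56 + F*(-77)) = 32892 - (-56 + (1/52)*(-77)) = 32892 - (-56 - 77/52) = 32892 - 1*(-2989/52) = 32892 + 2989/52 = 1713373/52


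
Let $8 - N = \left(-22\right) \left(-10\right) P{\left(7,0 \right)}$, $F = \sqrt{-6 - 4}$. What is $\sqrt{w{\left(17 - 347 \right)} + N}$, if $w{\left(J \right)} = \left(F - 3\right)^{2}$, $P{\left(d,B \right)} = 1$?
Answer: $\sqrt{-212 + \left(-3 + i \sqrt{10}\right)^{2}} \approx 0.64938 - 14.609 i$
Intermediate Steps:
$F = i \sqrt{10}$ ($F = \sqrt{-10} = i \sqrt{10} \approx 3.1623 i$)
$w{\left(J \right)} = \left(-3 + i \sqrt{10}\right)^{2}$ ($w{\left(J \right)} = \left(i \sqrt{10} - 3\right)^{2} = \left(-3 + i \sqrt{10}\right)^{2}$)
$N = -212$ ($N = 8 - \left(-22\right) \left(-10\right) 1 = 8 - 220 \cdot 1 = 8 - 220 = -212$)
$\sqrt{w{\left(17 - 347 \right)} + N} = \sqrt{\left(3 - i \sqrt{10}\right)^{2} - 212} = \sqrt{-212 + \left(3 - i \sqrt{10}\right)^{2}}$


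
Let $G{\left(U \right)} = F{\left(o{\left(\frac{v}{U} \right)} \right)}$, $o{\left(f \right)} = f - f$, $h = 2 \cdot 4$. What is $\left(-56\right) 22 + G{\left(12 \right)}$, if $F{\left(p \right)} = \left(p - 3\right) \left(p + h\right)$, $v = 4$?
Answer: $-1256$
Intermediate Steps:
$h = 8$
$o{\left(f \right)} = 0$
$F{\left(p \right)} = \left(-3 + p\right) \left(8 + p\right)$ ($F{\left(p \right)} = \left(p - 3\right) \left(p + 8\right) = \left(-3 + p\right) \left(8 + p\right)$)
$G{\left(U \right)} = -24$ ($G{\left(U \right)} = -24 + 0^{2} + 5 \cdot 0 = -24 + 0 + 0 = -24$)
$\left(-56\right) 22 + G{\left(12 \right)} = \left(-56\right) 22 - 24 = -1232 - 24 = -1256$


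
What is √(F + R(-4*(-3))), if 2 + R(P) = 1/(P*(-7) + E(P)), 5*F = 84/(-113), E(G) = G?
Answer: I*√99409490/6780 ≈ 1.4706*I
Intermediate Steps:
F = -84/565 (F = (84/(-113))/5 = (84*(-1/113))/5 = (⅕)*(-84/113) = -84/565 ≈ -0.14867)
R(P) = -2 - 1/(6*P) (R(P) = -2 + 1/(P*(-7) + P) = -2 + 1/(-7*P + P) = -2 + 1/(-6*P) = -2 - 1/(6*P))
√(F + R(-4*(-3))) = √(-84/565 + (-2 - 1/(6*((-4*(-3)))))) = √(-84/565 + (-2 - ⅙/12)) = √(-84/565 + (-2 - ⅙*1/12)) = √(-84/565 + (-2 - 1/72)) = √(-84/565 - 145/72) = √(-87973/40680) = I*√99409490/6780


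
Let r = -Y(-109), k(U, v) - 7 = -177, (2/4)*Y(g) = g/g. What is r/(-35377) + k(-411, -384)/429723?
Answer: -5154644/15202310571 ≈ -0.00033907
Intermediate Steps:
Y(g) = 2 (Y(g) = 2*(g/g) = 2*1 = 2)
k(U, v) = -170 (k(U, v) = 7 - 177 = -170)
r = -2 (r = -1*2 = -2)
r/(-35377) + k(-411, -384)/429723 = -2/(-35377) - 170/429723 = -2*(-1/35377) - 170*1/429723 = 2/35377 - 170/429723 = -5154644/15202310571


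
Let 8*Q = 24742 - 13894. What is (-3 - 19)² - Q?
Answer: -872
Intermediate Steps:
Q = 1356 (Q = (24742 - 13894)/8 = (⅛)*10848 = 1356)
(-3 - 19)² - Q = (-3 - 19)² - 1*1356 = (-22)² - 1356 = 484 - 1356 = -872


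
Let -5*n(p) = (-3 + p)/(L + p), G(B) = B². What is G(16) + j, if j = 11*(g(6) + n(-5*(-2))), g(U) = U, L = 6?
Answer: 25683/80 ≈ 321.04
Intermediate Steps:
n(p) = -(-3 + p)/(5*(6 + p))
j = 5203/80 (j = 11*(6 + (3 - (-5)*(-2))/(5*(6 - 5*(-2)))) = 11*(6 + (3 - 1*10)/(5*(6 + 10))) = 11*(6 + (⅕)*(3 - 10)/16) = 11*(6 + (⅕)*(1/16)*(-7)) = 11*(6 - 7/80) = 11*(473/80) = 5203/80 ≈ 65.037)
G(16) + j = 16² + 5203/80 = 256 + 5203/80 = 25683/80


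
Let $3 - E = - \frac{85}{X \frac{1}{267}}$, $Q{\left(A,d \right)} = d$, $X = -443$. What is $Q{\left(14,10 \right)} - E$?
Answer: $\frac{25796}{443} \approx 58.23$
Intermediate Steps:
$E = - \frac{21366}{443}$ ($E = 3 - - \frac{85}{\left(-443\right) \frac{1}{267}} = 3 - - \frac{85}{- \frac{443}{267}} = 3 - \left(-85\right) \left(- \frac{267}{443}\right) = 3 - \frac{22695}{443} = - \frac{21366}{443} \approx -48.23$)
$Q{\left(14,10 \right)} - E = 10 - - \frac{21366}{443} = 10 + \frac{21366}{443} = \frac{25796}{443}$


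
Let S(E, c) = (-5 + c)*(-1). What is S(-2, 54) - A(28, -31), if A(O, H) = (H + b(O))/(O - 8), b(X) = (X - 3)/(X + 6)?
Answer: -32291/680 ≈ -47.487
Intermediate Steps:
b(X) = (-3 + X)/(6 + X)
A(O, H) = (H + (-3 + O)/(6 + O))/(-8 + O) (A(O, H) = (H + (-3 + O)/(6 + O))/(O - 8) = (H + (-3 + O)/(6 + O))/(-8 + O))
S(E, c) = 5 - c
S(-2, 54) - A(28, -31) = (5 - 1*54) - (-3 + 28 - 31*(6 + 28))/((-8 + 28)*(6 + 28)) = (5 - 54) - (-3 + 28 - 31*34)/(20*34) = -49 - (-3 + 28 - 1054)/(20*34) = -49 - (-1029)/(20*34) = -49 - 1*(-1029/680) = -49 + 1029/680 = -32291/680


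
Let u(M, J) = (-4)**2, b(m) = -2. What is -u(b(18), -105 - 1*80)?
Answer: -16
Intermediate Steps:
u(M, J) = 16
-u(b(18), -105 - 1*80) = -1*16 = -16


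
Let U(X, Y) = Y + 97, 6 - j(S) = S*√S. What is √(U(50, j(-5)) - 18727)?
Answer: √(-18624 + 5*I*√5) ≈ 0.041 + 136.47*I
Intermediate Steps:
j(S) = 6 - S^(3/2) (j(S) = 6 - S*√S = 6 - S^(3/2))
U(X, Y) = 97 + Y
√(U(50, j(-5)) - 18727) = √((97 + (6 - (-5)^(3/2))) - 18727) = √((97 + (6 - (-5)*I*√5)) - 18727) = √((97 + (6 + 5*I*√5)) - 18727) = √((103 + 5*I*√5) - 18727) = √(-18624 + 5*I*√5)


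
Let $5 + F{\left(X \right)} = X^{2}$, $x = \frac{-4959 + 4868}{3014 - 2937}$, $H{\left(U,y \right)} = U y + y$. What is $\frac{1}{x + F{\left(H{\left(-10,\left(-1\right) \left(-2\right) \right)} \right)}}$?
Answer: $\frac{11}{3496} \approx 0.0031465$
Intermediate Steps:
$H{\left(U,y \right)} = y + U y$
$x = - \frac{13}{11}$ ($x = - \frac{91}{77} = \left(-91\right) \frac{1}{77} = - \frac{13}{11} \approx -1.1818$)
$F{\left(X \right)} = -5 + X^{2}$
$\frac{1}{x + F{\left(H{\left(-10,\left(-1\right) \left(-2\right) \right)} \right)}} = \frac{1}{- \frac{13}{11} - \left(5 - \left(\left(-1\right) \left(-2\right) \left(1 - 10\right)\right)^{2}\right)} = \frac{1}{- \frac{13}{11} - \left(5 - \left(2 \left(-9\right)\right)^{2}\right)} = \frac{1}{- \frac{13}{11} - \left(5 - \left(-18\right)^{2}\right)} = \frac{1}{- \frac{13}{11} + \left(-5 + 324\right)} = \frac{1}{- \frac{13}{11} + 319} = \frac{1}{\frac{3496}{11}} = \frac{11}{3496}$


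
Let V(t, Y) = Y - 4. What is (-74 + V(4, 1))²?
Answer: 5929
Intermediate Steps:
V(t, Y) = -4 + Y
(-74 + V(4, 1))² = (-74 + (-4 + 1))² = (-74 - 3)² = (-77)² = 5929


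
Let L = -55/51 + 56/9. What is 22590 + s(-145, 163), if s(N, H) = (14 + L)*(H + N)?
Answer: 389888/17 ≈ 22935.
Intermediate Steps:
L = 787/153 (L = -55*1/51 + 56*(⅑) = -55/51 + 56/9 = 787/153 ≈ 5.1438)
s(N, H) = 2929*H/153 + 2929*N/153 (s(N, H) = (14 + 787/153)*(H + N) = 2929*(H + N)/153 = 2929*H/153 + 2929*N/153)
22590 + s(-145, 163) = 22590 + ((2929/153)*163 + (2929/153)*(-145)) = 22590 + (477427/153 - 424705/153) = 22590 + 5858/17 = 389888/17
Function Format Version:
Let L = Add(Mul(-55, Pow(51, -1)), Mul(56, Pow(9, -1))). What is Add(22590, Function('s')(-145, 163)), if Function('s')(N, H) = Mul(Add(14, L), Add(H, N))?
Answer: Rational(389888, 17) ≈ 22935.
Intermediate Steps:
L = Rational(787, 153) (L = Add(Mul(-55, Rational(1, 51)), Mul(56, Rational(1, 9))) = Add(Rational(-55, 51), Rational(56, 9)) = Rational(787, 153) ≈ 5.1438)
Function('s')(N, H) = Add(Mul(Rational(2929, 153), H), Mul(Rational(2929, 153), N)) (Function('s')(N, H) = Mul(Add(14, Rational(787, 153)), Add(H, N)) = Mul(Rational(2929, 153), Add(H, N)) = Add(Mul(Rational(2929, 153), H), Mul(Rational(2929, 153), N)))
Add(22590, Function('s')(-145, 163)) = Add(22590, Add(Mul(Rational(2929, 153), 163), Mul(Rational(2929, 153), -145))) = Add(22590, Add(Rational(477427, 153), Rational(-424705, 153))) = Add(22590, Rational(5858, 17)) = Rational(389888, 17)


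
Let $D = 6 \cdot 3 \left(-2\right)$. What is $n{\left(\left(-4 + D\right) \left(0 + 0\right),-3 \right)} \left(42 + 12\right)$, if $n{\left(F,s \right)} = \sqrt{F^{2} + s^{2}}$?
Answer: $162$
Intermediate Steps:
$D = -36$ ($D = 18 \left(-2\right) = -36$)
$n{\left(\left(-4 + D\right) \left(0 + 0\right),-3 \right)} \left(42 + 12\right) = \sqrt{\left(\left(-4 - 36\right) \left(0 + 0\right)\right)^{2} + \left(-3\right)^{2}} \left(42 + 12\right) = \sqrt{\left(\left(-40\right) 0\right)^{2} + 9} \cdot 54 = \sqrt{0^{2} + 9} \cdot 54 = \sqrt{0 + 9} \cdot 54 = \sqrt{9} \cdot 54 = 3 \cdot 54 = 162$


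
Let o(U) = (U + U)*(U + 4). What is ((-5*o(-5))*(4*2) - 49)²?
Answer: 201601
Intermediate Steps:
o(U) = 2*U*(4 + U) (o(U) = (2*U)*(4 + U) = 2*U*(4 + U))
((-5*o(-5))*(4*2) - 49)² = ((-10*(-5)*(4 - 5))*(4*2) - 49)² = (-10*(-5)*(-1)*8 - 49)² = (-5*10*8 - 49)² = (-50*8 - 49)² = (-400 - 49)² = (-449)² = 201601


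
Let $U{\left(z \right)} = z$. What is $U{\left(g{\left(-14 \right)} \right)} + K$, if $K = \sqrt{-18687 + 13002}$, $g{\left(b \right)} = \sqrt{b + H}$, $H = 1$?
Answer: $i \left(\sqrt{13} + \sqrt{5685}\right) \approx 79.005 i$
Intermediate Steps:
$g{\left(b \right)} = \sqrt{1 + b}$ ($g{\left(b \right)} = \sqrt{b + 1} = \sqrt{1 + b}$)
$K = i \sqrt{5685}$ ($K = \sqrt{-5685} = i \sqrt{5685} \approx 75.399 i$)
$U{\left(g{\left(-14 \right)} \right)} + K = \sqrt{1 - 14} + i \sqrt{5685} = \sqrt{-13} + i \sqrt{5685} = i \sqrt{13} + i \sqrt{5685}$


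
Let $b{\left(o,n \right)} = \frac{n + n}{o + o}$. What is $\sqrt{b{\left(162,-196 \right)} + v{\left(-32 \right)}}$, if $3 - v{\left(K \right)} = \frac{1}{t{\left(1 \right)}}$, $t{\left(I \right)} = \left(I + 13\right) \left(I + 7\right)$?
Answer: $\frac{\sqrt{113113}}{252} \approx 1.3346$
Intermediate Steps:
$t{\left(I \right)} = \left(7 + I\right) \left(13 + I\right)$ ($t{\left(I \right)} = \left(13 + I\right) \left(7 + I\right) = \left(7 + I\right) \left(13 + I\right)$)
$v{\left(K \right)} = \frac{335}{112}$ ($v{\left(K \right)} = 3 - \frac{1}{91 + 1^{2} + 20 \cdot 1} = 3 - \frac{1}{91 + 1 + 20} = 3 - \frac{1}{112} = \frac{335}{112}$)
$b{\left(o,n \right)} = \frac{n}{o}$ ($b{\left(o,n \right)} = \frac{2 n}{2 o} = 2 n \frac{1}{2 o} = \frac{n}{o}$)
$\sqrt{b{\left(162,-196 \right)} + v{\left(-32 \right)}} = \sqrt{- \frac{196}{162} + \frac{335}{112}} = \sqrt{\left(-196\right) \frac{1}{162} + \frac{335}{112}} = \sqrt{- \frac{98}{81} + \frac{335}{112}} = \sqrt{\frac{16159}{9072}} = \frac{\sqrt{113113}}{252}$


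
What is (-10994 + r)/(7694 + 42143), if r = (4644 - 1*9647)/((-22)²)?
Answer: -280321/1269532 ≈ -0.22081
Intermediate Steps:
r = -5003/484 (r = (4644 - 9647)/484 = -5003*1/484 = -5003/484 ≈ -10.337)
(-10994 + r)/(7694 + 42143) = (-10994 - 5003/484)/(7694 + 42143) = -5326099/484/49837 = -5326099/484*1/49837 = -280321/1269532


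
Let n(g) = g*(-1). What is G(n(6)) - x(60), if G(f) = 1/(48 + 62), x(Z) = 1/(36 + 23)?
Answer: -51/6490 ≈ -0.0078582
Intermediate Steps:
n(g) = -g
x(Z) = 1/59
G(f) = 1/110
G(n(6)) - x(60) = 1/110 - 1*1/59 = 1/110 - 1/59 = -51/6490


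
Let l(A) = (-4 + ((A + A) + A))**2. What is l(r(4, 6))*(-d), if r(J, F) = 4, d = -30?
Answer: 1920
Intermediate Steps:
l(A) = (-4 + 3*A)**2 (l(A) = (-4 + (2*A + A))**2 = (-4 + 3*A)**2)
l(r(4, 6))*(-d) = (-4 + 3*4)**2*(-1*(-30)) = (-4 + 12)**2*30 = 8**2*30 = 64*30 = 1920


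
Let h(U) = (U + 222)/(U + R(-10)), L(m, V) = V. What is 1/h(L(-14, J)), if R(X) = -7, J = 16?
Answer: 9/238 ≈ 0.037815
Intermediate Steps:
h(U) = (222 + U)/(-7 + U) (h(U) = (U + 222)/(U - 7) = (222 + U)/(-7 + U))
1/h(L(-14, J)) = 1/((222 + 16)/(-7 + 16)) = 1/(238/9) = 9/238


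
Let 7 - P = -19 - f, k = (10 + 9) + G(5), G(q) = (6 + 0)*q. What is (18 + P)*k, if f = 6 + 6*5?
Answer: 3920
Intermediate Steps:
G(q) = 6*q
k = 49 (k = (10 + 9) + 6*5 = 19 + 30 = 49)
f = 36 (f = 6 + 30 = 36)
P = 62 (P = 7 - (-19 - 1*36) = 7 - (-19 - 36) = 7 - 1*(-55) = 7 + 55 = 62)
(18 + P)*k = (18 + 62)*49 = 80*49 = 3920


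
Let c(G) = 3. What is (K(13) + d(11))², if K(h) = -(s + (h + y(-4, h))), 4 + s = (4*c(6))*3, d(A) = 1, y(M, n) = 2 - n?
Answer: 1089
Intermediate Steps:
s = 32 (s = -4 + (4*3)*3 = -4 + 12*3 = -4 + 36 = 32)
K(h) = -34 (K(h) = -(32 + (h + (2 - h))) = -(32 + 2) = -1*34 = -34)
(K(13) + d(11))² = (-34 + 1)² = (-33)² = 1089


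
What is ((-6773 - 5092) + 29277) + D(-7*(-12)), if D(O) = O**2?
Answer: 24468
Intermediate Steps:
((-6773 - 5092) + 29277) + D(-7*(-12)) = ((-6773 - 5092) + 29277) + (-7*(-12))**2 = (-11865 + 29277) + 84**2 = 17412 + 7056 = 24468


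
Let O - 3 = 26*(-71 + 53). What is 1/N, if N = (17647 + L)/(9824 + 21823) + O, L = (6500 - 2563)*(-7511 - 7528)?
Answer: -31647/73906751 ≈ -0.00042820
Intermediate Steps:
L = -59208543 (L = 3937*(-15039) = -59208543)
O = -465 (O = 3 + 26*(-71 + 53) = 3 + 26*(-18) = 3 - 468 = -465)
N = -73906751/31647 (N = (17647 - 59208543)/(9824 + 21823) - 465 = -59190896/31647 - 465 = -73906751/31647 ≈ -2335.3)
1/N = 1/(-73906751/31647) = -31647/73906751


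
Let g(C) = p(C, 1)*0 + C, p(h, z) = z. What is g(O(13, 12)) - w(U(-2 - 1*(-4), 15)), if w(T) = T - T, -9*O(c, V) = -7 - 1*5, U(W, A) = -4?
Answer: 4/3 ≈ 1.3333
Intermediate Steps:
O(c, V) = 4/3 (O(c, V) = -(-7 - 1*5)/9 = -(-7 - 5)/9 = -⅑*(-12) = 4/3)
w(T) = 0
g(C) = C (g(C) = 1*0 + C = 0 + C = C)
g(O(13, 12)) - w(U(-2 - 1*(-4), 15)) = 4/3 - 1*0 = 4/3 + 0 = 4/3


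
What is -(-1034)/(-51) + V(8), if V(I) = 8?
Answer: -626/51 ≈ -12.275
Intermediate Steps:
-(-1034)/(-51) + V(8) = -(-1034)/(-51) + 8 = -(-1034)*(-1)/51 + 8 = -47*22/51 + 8 = -1034/51 + 8 = -626/51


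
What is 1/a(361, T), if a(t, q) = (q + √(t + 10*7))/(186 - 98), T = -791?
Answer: -34804/312625 - 44*√431/312625 ≈ -0.11425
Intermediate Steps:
a(t, q) = q/88 + √(70 + t)/88 (a(t, q) = (q + √(t + 70))/88 = (q + √(70 + t))*(1/88) = q/88 + √(70 + t)/88)
1/a(361, T) = 1/((1/88)*(-791) + √(70 + 361)/88) = 1/(-791/88 + √431/88)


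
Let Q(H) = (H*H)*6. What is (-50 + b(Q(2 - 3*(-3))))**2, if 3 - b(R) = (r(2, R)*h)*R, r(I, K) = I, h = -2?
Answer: 8162449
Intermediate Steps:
Q(H) = 6*H**2 (Q(H) = H**2*6 = 6*H**2)
b(R) = 3 + 4*R (b(R) = 3 - 2*(-2)*R = 3 - (-4)*R = 3 + 4*R)
(-50 + b(Q(2 - 3*(-3))))**2 = (-50 + (3 + 4*(6*(2 - 3*(-3))**2)))**2 = (-50 + (3 + 4*(6*(2 + 9)**2)))**2 = (-50 + (3 + 4*(6*11**2)))**2 = (-50 + (3 + 4*(6*121)))**2 = (-50 + (3 + 4*726))**2 = (-50 + (3 + 2904))**2 = (-50 + 2907)**2 = 2857**2 = 8162449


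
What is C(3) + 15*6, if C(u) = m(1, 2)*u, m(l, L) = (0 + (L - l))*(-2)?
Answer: 84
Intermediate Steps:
m(l, L) = -2*L + 2*l (m(l, L) = (L - l)*(-2) = -2*L + 2*l)
C(u) = -2*u (C(u) = (-2*2 + 2*1)*u = (-4 + 2)*u = -2*u)
C(3) + 15*6 = -2*3 + 15*6 = -6 + 90 = 84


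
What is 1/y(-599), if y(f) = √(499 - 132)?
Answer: √367/367 ≈ 0.052200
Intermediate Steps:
y(f) = √367
1/y(-599) = 1/(√367) = √367/367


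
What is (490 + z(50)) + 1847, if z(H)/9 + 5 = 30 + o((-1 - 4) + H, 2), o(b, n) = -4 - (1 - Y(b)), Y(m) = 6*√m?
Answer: 2517 + 162*√5 ≈ 2879.2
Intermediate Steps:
o(b, n) = -5 + 6*√b (o(b, n) = -4 - (1 - 6*√b) = -4 + (-1 + 6*√b) = -5 + 6*√b)
z(H) = 180 + 54*√(-5 + H) (z(H) = -45 + 9*(30 + (-5 + 6*√((-1 - 4) + H))) = -45 + 9*(30 + (-5 + 6*√(-5 + H))) = -45 + 9*(25 + 6*√(-5 + H)) = -45 + (225 + 54*√(-5 + H)) = 180 + 54*√(-5 + H))
(490 + z(50)) + 1847 = (490 + (180 + 54*√(-5 + 50))) + 1847 = (490 + (180 + 54*√45)) + 1847 = (490 + (180 + 54*(3*√5))) + 1847 = (490 + (180 + 162*√5)) + 1847 = (670 + 162*√5) + 1847 = 2517 + 162*√5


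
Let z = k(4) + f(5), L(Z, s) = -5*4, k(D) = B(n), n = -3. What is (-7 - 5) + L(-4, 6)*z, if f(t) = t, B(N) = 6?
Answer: -232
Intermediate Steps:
k(D) = 6
L(Z, s) = -20
z = 11 (z = 6 + 5 = 11)
(-7 - 5) + L(-4, 6)*z = (-7 - 5) - 20*11 = -12 - 220 = -232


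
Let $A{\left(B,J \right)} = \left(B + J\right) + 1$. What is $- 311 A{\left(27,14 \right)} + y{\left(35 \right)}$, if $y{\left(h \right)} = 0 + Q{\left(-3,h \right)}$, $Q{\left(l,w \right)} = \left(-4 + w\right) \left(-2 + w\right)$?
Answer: $-12039$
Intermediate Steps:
$A{\left(B,J \right)} = 1 + B + J$
$y{\left(h \right)} = 8 + h^{2} - 6 h$ ($y{\left(h \right)} = 0 + \left(8 + h^{2} - 6 h\right) = 8 + h^{2} - 6 h$)
$- 311 A{\left(27,14 \right)} + y{\left(35 \right)} = - 311 \left(1 + 27 + 14\right) + \left(8 + 35^{2} - 210\right) = \left(-311\right) 42 + \left(8 + 1225 - 210\right) = -13062 + 1023 = -12039$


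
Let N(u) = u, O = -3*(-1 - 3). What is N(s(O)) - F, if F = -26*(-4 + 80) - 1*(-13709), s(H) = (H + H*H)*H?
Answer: -9861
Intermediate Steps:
O = 12 (O = -3*(-4) = 12)
s(H) = H*(H + H²) (s(H) = (H + H²)*H = H*(H + H²))
F = 11733 (F = -26*76 + 13709 = -1976 + 13709 = 11733)
N(s(O)) - F = 12²*(1 + 12) - 1*11733 = 144*13 - 11733 = 1872 - 11733 = -9861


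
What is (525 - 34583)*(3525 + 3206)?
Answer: -229244398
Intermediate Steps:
(525 - 34583)*(3525 + 3206) = -34058*6731 = -229244398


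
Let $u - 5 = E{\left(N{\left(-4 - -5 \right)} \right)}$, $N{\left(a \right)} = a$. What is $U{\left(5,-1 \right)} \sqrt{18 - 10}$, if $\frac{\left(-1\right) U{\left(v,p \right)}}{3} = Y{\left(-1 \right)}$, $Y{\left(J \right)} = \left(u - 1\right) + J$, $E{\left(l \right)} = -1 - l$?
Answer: $- 6 \sqrt{2} \approx -8.4853$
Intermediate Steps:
$u = 3$ ($u = 5 - \left(-3 + 5\right) = 5 - 2 = 3$)
$Y{\left(J \right)} = 2 + J$ ($Y{\left(J \right)} = \left(3 - 1\right) + J = 2 + J$)
$U{\left(v,p \right)} = -3$ ($U{\left(v,p \right)} = - 3 \left(2 - 1\right) = \left(-3\right) 1 = -3$)
$U{\left(5,-1 \right)} \sqrt{18 - 10} = - 3 \sqrt{18 - 10} = - 3 \sqrt{8} = - 3 \cdot 2 \sqrt{2} = - 6 \sqrt{2}$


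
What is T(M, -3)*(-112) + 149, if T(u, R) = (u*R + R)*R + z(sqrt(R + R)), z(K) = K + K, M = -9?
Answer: 8213 - 224*I*sqrt(6) ≈ 8213.0 - 548.69*I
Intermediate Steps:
z(K) = 2*K
T(u, R) = R*(R + R*u) + 2*sqrt(2)*sqrt(R) (T(u, R) = (u*R + R)*R + 2*sqrt(R + R) = (R*u + R)*R + 2*sqrt(2*R) = (R + R*u)*R + 2*(sqrt(2)*sqrt(R)) = R*(R + R*u) + 2*sqrt(2)*sqrt(R))
T(M, -3)*(-112) + 149 = ((-3)**2 - 9*(-3)**2 + 2*sqrt(2)*sqrt(-3))*(-112) + 149 = (9 - 9*9 + 2*sqrt(2)*(I*sqrt(3)))*(-112) + 149 = (9 - 81 + 2*I*sqrt(6))*(-112) + 149 = (-72 + 2*I*sqrt(6))*(-112) + 149 = (8064 - 224*I*sqrt(6)) + 149 = 8213 - 224*I*sqrt(6)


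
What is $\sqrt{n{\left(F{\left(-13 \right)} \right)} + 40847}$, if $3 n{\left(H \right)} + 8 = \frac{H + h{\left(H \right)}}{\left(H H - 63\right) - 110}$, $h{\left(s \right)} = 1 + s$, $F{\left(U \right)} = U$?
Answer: $\frac{\sqrt{1470471}}{6} \approx 202.1$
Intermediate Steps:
$n{\left(H \right)} = - \frac{8}{3} + \frac{1 + 2 H}{3 \left(-173 + H^{2}\right)}$ ($n{\left(H \right)} = - \frac{8}{3} + \frac{\left(H + \left(1 + H\right)\right) \frac{1}{\left(H H - 63\right) - 110}}{3} = - \frac{8}{3} + \frac{\left(1 + 2 H\right) \frac{1}{\left(H^{2} - 63\right) - 110}}{3} = - \frac{8}{3} + \frac{\left(1 + 2 H\right) \frac{1}{\left(-63 + H^{2}\right) - 110}}{3} = - \frac{8}{3} + \frac{\left(1 + 2 H\right) \frac{1}{-173 + H^{2}}}{3} = - \frac{8}{3} + \frac{\frac{1}{-173 + H^{2}} \left(1 + 2 H\right)}{3} = - \frac{8}{3} + \frac{1 + 2 H}{3 \left(-173 + H^{2}\right)}$)
$\sqrt{n{\left(F{\left(-13 \right)} \right)} + 40847} = \sqrt{\frac{1385 - 8 \left(-13\right)^{2} + 2 \left(-13\right)}{3 \left(-173 + \left(-13\right)^{2}\right)} + 40847} = \sqrt{\frac{1385 - 1352 - 26}{3 \left(-173 + 169\right)} + 40847} = \sqrt{\frac{1385 - 1352 - 26}{3 \left(-4\right)} + 40847} = \sqrt{\frac{1}{3} \left(- \frac{1}{4}\right) 7 + 40847} = \sqrt{- \frac{7}{12} + 40847} = \sqrt{\frac{490157}{12}} = \frac{\sqrt{1470471}}{6}$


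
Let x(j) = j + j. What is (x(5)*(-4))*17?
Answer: -680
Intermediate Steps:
x(j) = 2*j
(x(5)*(-4))*17 = ((2*5)*(-4))*17 = (10*(-4))*17 = -40*17 = -680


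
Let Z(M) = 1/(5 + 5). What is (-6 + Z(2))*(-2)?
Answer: 59/5 ≈ 11.800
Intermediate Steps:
Z(M) = ⅒ (Z(M) = 1/10 = ⅒)
(-6 + Z(2))*(-2) = (-6 + ⅒)*(-2) = -59/10*(-2) = 59/5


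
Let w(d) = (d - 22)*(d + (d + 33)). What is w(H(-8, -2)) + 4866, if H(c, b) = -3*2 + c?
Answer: 4686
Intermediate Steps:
H(c, b) = -6 + c
w(d) = (-22 + d)*(33 + 2*d) (w(d) = (-22 + d)*(d + (33 + d)) = (-22 + d)*(33 + 2*d))
w(H(-8, -2)) + 4866 = (-726 - 11*(-6 - 8) + 2*(-6 - 8)²) + 4866 = (-726 - 11*(-14) + 2*(-14)²) + 4866 = (-726 + 154 + 2*196) + 4866 = (-726 + 154 + 392) + 4866 = -180 + 4866 = 4686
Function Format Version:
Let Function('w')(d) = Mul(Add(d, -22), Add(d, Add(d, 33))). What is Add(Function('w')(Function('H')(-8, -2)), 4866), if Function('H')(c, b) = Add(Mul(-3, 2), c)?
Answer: 4686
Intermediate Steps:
Function('H')(c, b) = Add(-6, c)
Function('w')(d) = Mul(Add(-22, d), Add(33, Mul(2, d))) (Function('w')(d) = Mul(Add(-22, d), Add(d, Add(33, d))) = Mul(Add(-22, d), Add(33, Mul(2, d))))
Add(Function('w')(Function('H')(-8, -2)), 4866) = Add(Add(-726, Mul(-11, Add(-6, -8)), Mul(2, Pow(Add(-6, -8), 2))), 4866) = Add(Add(-726, Mul(-11, -14), Mul(2, Pow(-14, 2))), 4866) = Add(Add(-726, 154, Mul(2, 196)), 4866) = Add(Add(-726, 154, 392), 4866) = Add(-180, 4866) = 4686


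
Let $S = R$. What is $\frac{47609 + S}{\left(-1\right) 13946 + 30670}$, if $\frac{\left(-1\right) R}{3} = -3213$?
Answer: $\frac{14312}{4181} \approx 3.4231$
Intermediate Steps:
$R = 9639$ ($R = \left(-3\right) \left(-3213\right) = 9639$)
$S = 9639$
$\frac{47609 + S}{\left(-1\right) 13946 + 30670} = \frac{47609 + 9639}{\left(-1\right) 13946 + 30670} = \frac{57248}{-13946 + 30670} = \frac{57248}{16724} = 57248 \cdot \frac{1}{16724} = \frac{14312}{4181}$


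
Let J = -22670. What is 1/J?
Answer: -1/22670 ≈ -4.4111e-5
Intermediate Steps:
1/J = 1/(-22670) = -1/22670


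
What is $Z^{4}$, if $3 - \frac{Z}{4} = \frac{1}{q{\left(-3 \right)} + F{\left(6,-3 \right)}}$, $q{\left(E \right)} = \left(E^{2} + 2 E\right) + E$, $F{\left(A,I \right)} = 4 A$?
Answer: $\frac{25411681}{1296} \approx 19608.0$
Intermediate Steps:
$q{\left(E \right)} = E^{2} + 3 E$
$Z = \frac{71}{6}$ ($Z = 12 - \frac{4}{- 3 \left(3 - 3\right) + 4 \cdot 6} = 12 - \frac{4}{\left(-3\right) 0 + 24} = 12 - \frac{4}{0 + 24} = 12 - \frac{4}{24} = 12 - \frac{1}{6} = \frac{71}{6} \approx 11.833$)
$Z^{4} = \left(\frac{71}{6}\right)^{4} = \frac{25411681}{1296}$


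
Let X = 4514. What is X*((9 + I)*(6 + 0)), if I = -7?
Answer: 54168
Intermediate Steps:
X*((9 + I)*(6 + 0)) = 4514*((9 - 7)*(6 + 0)) = 4514*(2*6) = 4514*12 = 54168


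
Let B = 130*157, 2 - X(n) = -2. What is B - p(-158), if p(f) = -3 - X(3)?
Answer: 20417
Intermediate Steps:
X(n) = 4 (X(n) = 2 - 1*(-2) = 2 + 2 = 4)
B = 20410
p(f) = -7 (p(f) = -3 - 1*4 = -3 - 4 = -7)
B - p(-158) = 20410 - 1*(-7) = 20410 + 7 = 20417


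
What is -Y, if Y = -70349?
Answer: 70349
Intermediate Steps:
-Y = -1*(-70349) = 70349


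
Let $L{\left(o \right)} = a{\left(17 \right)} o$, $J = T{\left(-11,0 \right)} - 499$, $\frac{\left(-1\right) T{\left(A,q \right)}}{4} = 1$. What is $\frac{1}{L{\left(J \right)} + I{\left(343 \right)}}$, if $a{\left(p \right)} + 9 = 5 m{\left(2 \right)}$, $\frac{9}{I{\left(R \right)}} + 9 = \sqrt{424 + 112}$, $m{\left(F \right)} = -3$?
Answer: $\frac{1830947}{22103518101} - \frac{2 \sqrt{134}}{7367839367} \approx 8.2832 \cdot 10^{-5}$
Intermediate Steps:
$T{\left(A,q \right)} = -4$ ($T{\left(A,q \right)} = \left(-4\right) 1 = -4$)
$I{\left(R \right)} = \frac{9}{-9 + 2 \sqrt{134}}$ ($I{\left(R \right)} = \frac{9}{-9 + \sqrt{424 + 112}} = \frac{9}{-9 + \sqrt{536}} = \frac{9}{-9 + 2 \sqrt{134}}$)
$a{\left(p \right)} = -24$ ($a{\left(p \right)} = -9 + 5 \left(-3\right) = -9 - 15 = -24$)
$J = -503$ ($J = -4 - 499 = -503$)
$L{\left(o \right)} = - 24 o$
$\frac{1}{L{\left(J \right)} + I{\left(343 \right)}} = \frac{1}{\left(-24\right) \left(-503\right) + \left(\frac{81}{455} + \frac{18 \sqrt{134}}{455}\right)} = \frac{1}{12072 + \left(\frac{81}{455} + \frac{18 \sqrt{134}}{455}\right)} = \frac{1}{\frac{5492841}{455} + \frac{18 \sqrt{134}}{455}}$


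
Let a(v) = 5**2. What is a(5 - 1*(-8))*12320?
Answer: 308000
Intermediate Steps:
a(v) = 25
a(5 - 1*(-8))*12320 = 25*12320 = 308000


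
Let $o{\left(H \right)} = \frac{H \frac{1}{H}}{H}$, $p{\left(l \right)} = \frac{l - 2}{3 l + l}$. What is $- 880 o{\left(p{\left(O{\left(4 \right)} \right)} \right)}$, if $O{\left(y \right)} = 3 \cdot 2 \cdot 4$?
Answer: $-3840$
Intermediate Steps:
$O{\left(y \right)} = 24$ ($O{\left(y \right)} = 6 \cdot 4 = 24$)
$p{\left(l \right)} = \frac{-2 + l}{4 l}$
$o{\left(H \right)} = \frac{1}{H}$ ($o{\left(H \right)} = 1 \frac{1}{H} = \frac{1}{H}$)
$- 880 o{\left(p{\left(O{\left(4 \right)} \right)} \right)} = - \frac{880}{\frac{1}{4} \cdot \frac{1}{24} \left(-2 + 24\right)} = - \frac{880}{\frac{1}{4} \cdot \frac{1}{24} \cdot 22} = - \frac{880}{\frac{11}{48}} = \left(-880\right) \frac{48}{11} = -3840$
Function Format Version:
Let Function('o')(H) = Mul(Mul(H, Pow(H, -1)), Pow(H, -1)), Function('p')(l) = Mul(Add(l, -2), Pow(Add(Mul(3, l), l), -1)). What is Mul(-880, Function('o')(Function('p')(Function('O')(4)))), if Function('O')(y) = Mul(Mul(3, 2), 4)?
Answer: -3840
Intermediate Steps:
Function('O')(y) = 24 (Function('O')(y) = Mul(6, 4) = 24)
Function('p')(l) = Mul(Rational(1, 4), Pow(l, -1), Add(-2, l)) (Function('p')(l) = Mul(Add(-2, l), Pow(Mul(4, l), -1)) = Mul(Add(-2, l), Mul(Rational(1, 4), Pow(l, -1))) = Mul(Rational(1, 4), Pow(l, -1), Add(-2, l)))
Function('o')(H) = Pow(H, -1) (Function('o')(H) = Mul(1, Pow(H, -1)) = Pow(H, -1))
Mul(-880, Function('o')(Function('p')(Function('O')(4)))) = Mul(-880, Pow(Mul(Rational(1, 4), Pow(24, -1), Add(-2, 24)), -1)) = Mul(-880, Pow(Mul(Rational(1, 4), Rational(1, 24), 22), -1)) = Mul(-880, Pow(Rational(11, 48), -1)) = Mul(-880, Rational(48, 11)) = -3840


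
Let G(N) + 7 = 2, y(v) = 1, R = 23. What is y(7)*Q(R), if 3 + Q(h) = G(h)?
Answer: -8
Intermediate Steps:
G(N) = -5 (G(N) = -7 + 2 = -5)
Q(h) = -8 (Q(h) = -3 - 5 = -8)
y(7)*Q(R) = 1*(-8) = -8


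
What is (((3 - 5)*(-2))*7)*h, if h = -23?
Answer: -644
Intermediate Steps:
(((3 - 5)*(-2))*7)*h = (((3 - 5)*(-2))*7)*(-23) = (-2*(-2)*7)*(-23) = (4*7)*(-23) = 28*(-23) = -644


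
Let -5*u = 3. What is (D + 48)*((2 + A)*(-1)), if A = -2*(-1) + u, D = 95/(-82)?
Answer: -65297/410 ≈ -159.26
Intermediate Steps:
u = -3/5 (u = -1/5*3 = -3/5 ≈ -0.60000)
D = -95/82 (D = 95*(-1/82) = -95/82 ≈ -1.1585)
A = 7/5 (A = -2*(-1) - 3/5 = 2 - 3/5 = 7/5 ≈ 1.4000)
(D + 48)*((2 + A)*(-1)) = (-95/82 + 48)*((2 + 7/5)*(-1)) = 3841*((17/5)*(-1))/82 = (3841/82)*(-17/5) = -65297/410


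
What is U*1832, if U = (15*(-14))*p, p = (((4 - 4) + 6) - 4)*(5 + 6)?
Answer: -8463840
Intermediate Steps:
p = 22 (p = ((0 + 6) - 4)*11 = (6 - 4)*11 = 2*11 = 22)
U = -4620 (U = (15*(-14))*22 = -210*22 = -4620)
U*1832 = -4620*1832 = -8463840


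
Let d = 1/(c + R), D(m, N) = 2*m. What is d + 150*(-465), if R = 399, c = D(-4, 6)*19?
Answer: -17228249/247 ≈ -69750.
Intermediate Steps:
c = -152 (c = (2*(-4))*19 = -8*19 = -152)
d = 1/247 (d = 1/(-152 + 399) = 1/247 ≈ 0.0040486)
d + 150*(-465) = 1/247 + 150*(-465) = 1/247 - 69750 = -17228249/247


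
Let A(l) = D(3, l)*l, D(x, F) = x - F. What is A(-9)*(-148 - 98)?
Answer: 26568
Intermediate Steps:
A(l) = l*(3 - l) (A(l) = (3 - l)*l = l*(3 - l))
A(-9)*(-148 - 98) = (-9*(3 - 1*(-9)))*(-148 - 98) = -9*(3 + 9)*(-246) = -9*12*(-246) = -108*(-246) = 26568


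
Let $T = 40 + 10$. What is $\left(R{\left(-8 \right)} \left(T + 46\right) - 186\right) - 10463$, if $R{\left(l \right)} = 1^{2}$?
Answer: $-10553$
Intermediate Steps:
$R{\left(l \right)} = 1$
$T = 50$
$\left(R{\left(-8 \right)} \left(T + 46\right) - 186\right) - 10463 = \left(1 \left(50 + 46\right) - 186\right) - 10463 = \left(1 \cdot 96 - 186\right) - 10463 = \left(96 - 186\right) - 10463 = -90 - 10463 = -10553$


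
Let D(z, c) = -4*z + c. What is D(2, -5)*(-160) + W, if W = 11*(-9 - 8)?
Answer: 1893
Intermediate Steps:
D(z, c) = c - 4*z
W = -187 (W = 11*(-17) = -187)
D(2, -5)*(-160) + W = (-5 - 4*2)*(-160) - 187 = (-5 - 8)*(-160) - 187 = -13*(-160) - 187 = 2080 - 187 = 1893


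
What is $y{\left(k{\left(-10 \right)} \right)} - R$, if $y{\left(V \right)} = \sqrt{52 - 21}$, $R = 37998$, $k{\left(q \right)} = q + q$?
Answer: $-37998 + \sqrt{31} \approx -37992.0$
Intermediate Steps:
$k{\left(q \right)} = 2 q$
$y{\left(V \right)} = \sqrt{31}$
$y{\left(k{\left(-10 \right)} \right)} - R = \sqrt{31} - 37998 = -37998 + \sqrt{31}$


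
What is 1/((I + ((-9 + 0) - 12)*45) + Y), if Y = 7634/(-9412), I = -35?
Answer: -4706/4615697 ≈ -0.0010196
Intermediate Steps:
Y = -3817/4706 (Y = 7634*(-1/9412) = -3817/4706 ≈ -0.81109)
1/((I + ((-9 + 0) - 12)*45) + Y) = 1/((-35 + ((-9 + 0) - 12)*45) - 3817/4706) = 1/((-35 + (-9 - 12)*45) - 3817/4706) = 1/((-35 - 21*45) - 3817/4706) = 1/((-35 - 945) - 3817/4706) = 1/(-980 - 3817/4706) = 1/(-4615697/4706) = -4706/4615697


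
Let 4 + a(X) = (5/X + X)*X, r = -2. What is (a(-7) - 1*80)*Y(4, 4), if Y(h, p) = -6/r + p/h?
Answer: -120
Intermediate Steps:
Y(h, p) = 3 + p/h (Y(h, p) = -6/(-2) + p/h = -6*(-½) + p/h = 3 + p/h)
a(X) = -4 + X*(X + 5/X) (a(X) = -4 + (5/X + X)*X = -4 + (X + 5/X)*X = -4 + X*(X + 5/X))
(a(-7) - 1*80)*Y(4, 4) = ((1 + (-7)²) - 1*80)*(3 + 4/4) = ((1 + 49) - 80)*(3 + 4*(¼)) = (50 - 80)*(3 + 1) = -30*4 = -120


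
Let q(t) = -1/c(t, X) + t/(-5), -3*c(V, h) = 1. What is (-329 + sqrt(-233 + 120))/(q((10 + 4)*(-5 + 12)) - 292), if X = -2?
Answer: 1645/1543 - 5*I*sqrt(113)/1543 ≈ 1.0661 - 0.034446*I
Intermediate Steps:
c(V, h) = -1/3 (c(V, h) = -1/3*1 = -1/3)
q(t) = 3 - t/5 (q(t) = -1/(-1/3) + t/(-5) = -1*(-3) + t*(-1/5) = 3 - t/5)
(-329 + sqrt(-233 + 120))/(q((10 + 4)*(-5 + 12)) - 292) = (-329 + sqrt(-233 + 120))/((3 - (10 + 4)*(-5 + 12)/5) - 292) = (-329 + sqrt(-113))/((3 - 14*7/5) - 292) = (-329 + I*sqrt(113))/((3 - 1/5*98) - 292) = (-329 + I*sqrt(113))/((3 - 98/5) - 292) = (-329 + I*sqrt(113))/(-83/5 - 292) = (-329 + I*sqrt(113))/(-1543/5) = (-329 + I*sqrt(113))*(-5/1543) = 1645/1543 - 5*I*sqrt(113)/1543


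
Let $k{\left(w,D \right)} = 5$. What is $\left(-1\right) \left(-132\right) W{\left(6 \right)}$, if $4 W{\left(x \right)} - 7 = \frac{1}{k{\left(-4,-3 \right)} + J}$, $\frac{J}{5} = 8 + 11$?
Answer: $\frac{23133}{100} \approx 231.33$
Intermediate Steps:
$J = 95$ ($J = 5 \left(8 + 11\right) = 5 \cdot 19 = 95$)
$W{\left(x \right)} = \frac{701}{400}$ ($W{\left(x \right)} = \frac{7}{4} + \frac{1}{4 \left(5 + 95\right)} = \frac{7}{4} + \frac{1}{4 \cdot 100} = \frac{7}{4} + \frac{1}{4} \cdot \frac{1}{100} = \frac{7}{4} + \frac{1}{400} = \frac{701}{400}$)
$\left(-1\right) \left(-132\right) W{\left(6 \right)} = \left(-1\right) \left(-132\right) \frac{701}{400} = 132 \cdot \frac{701}{400} = \frac{23133}{100}$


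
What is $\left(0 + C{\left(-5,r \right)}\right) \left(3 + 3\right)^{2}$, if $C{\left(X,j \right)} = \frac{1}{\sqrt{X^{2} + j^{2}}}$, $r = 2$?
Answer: $\frac{36 \sqrt{29}}{29} \approx 6.685$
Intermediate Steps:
$C{\left(X,j \right)} = \frac{1}{\sqrt{X^{2} + j^{2}}}$
$\left(0 + C{\left(-5,r \right)}\right) \left(3 + 3\right)^{2} = \left(0 + \frac{1}{\sqrt{\left(-5\right)^{2} + 2^{2}}}\right) \left(3 + 3\right)^{2} = \left(0 + \frac{1}{\sqrt{25 + 4}}\right) 6^{2} = \left(0 + \frac{1}{\sqrt{29}}\right) 36 = \left(0 + \frac{\sqrt{29}}{29}\right) 36 = \frac{\sqrt{29}}{29} \cdot 36 = \frac{36 \sqrt{29}}{29}$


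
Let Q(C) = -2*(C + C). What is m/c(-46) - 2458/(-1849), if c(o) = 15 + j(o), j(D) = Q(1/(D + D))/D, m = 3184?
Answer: 6267680530/29341781 ≈ 213.61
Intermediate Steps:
Q(C) = -4*C
j(D) = -2/D² (j(D) = (-4/(D + D))/D = (-4*1/(2*D))/D = (-2/D)/D = -2/D²)
c(o) = 15 - 2/o²
m/c(-46) - 2458/(-1849) = 3184/(15 - 2/(-46)²) - 2458/(-1849) = 3184/(15 - 2*1/2116) - 2458*(-1/1849) = 3184/(15 - 1/1058) + 2458/1849 = 3184/(15869/1058) + 2458/1849 = 3184*(1058/15869) + 2458/1849 = 3368672/15869 + 2458/1849 = 6267680530/29341781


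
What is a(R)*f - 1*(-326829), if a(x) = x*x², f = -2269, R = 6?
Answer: -163275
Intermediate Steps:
a(x) = x³
a(R)*f - 1*(-326829) = 6³*(-2269) - 1*(-326829) = 216*(-2269) + 326829 = -490104 + 326829 = -163275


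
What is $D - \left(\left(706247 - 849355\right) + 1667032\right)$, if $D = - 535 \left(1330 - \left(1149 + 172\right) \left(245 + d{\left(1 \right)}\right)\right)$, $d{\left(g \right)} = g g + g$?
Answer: $172328071$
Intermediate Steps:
$d{\left(g \right)} = g + g^{2}$ ($d{\left(g \right)} = g^{2} + g = g + g^{2}$)
$D = 173851995$ ($D = - 535 \left(1330 - \left(1149 + 172\right) \left(245 + 1 \left(1 + 1\right)\right)\right) = - 535 \left(1330 - 1321 \left(245 + 1 \cdot 2\right)\right) = - 535 \left(1330 - 1321 \left(245 + 2\right)\right) = - 535 \left(1330 - 1321 \cdot 247\right) = - 535 \left(1330 - 326287\right) = \left(-535\right) \left(-324957\right) = 173851995$)
$D - \left(\left(706247 - 849355\right) + 1667032\right) = 173851995 - \left(\left(706247 - 849355\right) + 1667032\right) = 173851995 - \left(-143108 + 1667032\right) = 173851995 - 1523924 = 172328071$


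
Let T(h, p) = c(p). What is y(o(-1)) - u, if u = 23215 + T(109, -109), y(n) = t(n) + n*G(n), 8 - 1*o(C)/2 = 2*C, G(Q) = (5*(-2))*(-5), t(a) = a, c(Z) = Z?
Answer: -22086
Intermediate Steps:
T(h, p) = p
G(Q) = 50 (G(Q) = -10*(-5) = 50)
o(C) = 16 - 4*C
y(n) = 51*n (y(n) = n + n*50 = n + 50*n = 51*n)
u = 23106 (u = 23215 - 109 = 23106)
y(o(-1)) - u = 51*(16 - 4*(-1)) - 1*23106 = 51*(16 + 4) - 23106 = 51*20 - 23106 = 1020 - 23106 = -22086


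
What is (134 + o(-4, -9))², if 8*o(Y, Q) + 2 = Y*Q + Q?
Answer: 1203409/64 ≈ 18803.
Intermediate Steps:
o(Y, Q) = -¼ + Q/8 + Q*Y/8 (o(Y, Q) = -¼ + (Y*Q + Q)/8 = -¼ + (Q*Y + Q)/8 = -¼ + (Q + Q*Y)/8 = -¼ + (Q/8 + Q*Y/8) = -¼ + Q/8 + Q*Y/8)
(134 + o(-4, -9))² = (134 + (-¼ + (⅛)*(-9) + (⅛)*(-9)*(-4)))² = (134 + (-¼ - 9/8 + 9/2))² = (134 + 25/8)² = (1097/8)² = 1203409/64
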